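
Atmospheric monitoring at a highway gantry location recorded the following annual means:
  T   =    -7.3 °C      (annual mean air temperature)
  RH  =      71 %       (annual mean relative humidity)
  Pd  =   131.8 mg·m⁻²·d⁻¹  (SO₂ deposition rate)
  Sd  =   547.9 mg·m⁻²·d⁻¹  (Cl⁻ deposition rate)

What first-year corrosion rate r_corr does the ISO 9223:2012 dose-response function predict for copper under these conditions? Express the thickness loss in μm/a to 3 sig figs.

copper: f(T) = +0.126·(T−10) [T≤10 °C] = -2.1798
  Pd branch = 0.0053·Pd^0.26·e^(0.059·RH+f) = 0.1406 μm/a
  Cl⁻ term: 0.01025·547.9^0.27·exp(0.036·71+0.049·-7.3) = 0.5069
  r_corr = 0.1406 + 0.5069 = 0.6475 μm/a

r_corr = 0.647 μm/a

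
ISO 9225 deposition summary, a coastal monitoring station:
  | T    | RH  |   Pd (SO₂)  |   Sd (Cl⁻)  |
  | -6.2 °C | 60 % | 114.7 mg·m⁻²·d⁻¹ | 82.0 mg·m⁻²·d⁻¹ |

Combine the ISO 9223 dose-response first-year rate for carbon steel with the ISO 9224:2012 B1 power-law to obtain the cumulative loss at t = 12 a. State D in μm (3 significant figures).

D(12) = 54.8 μm

carbon steel: T≤10 °C ⇒ hinge +0.150·(-6.2−10) = -2.4300
  Pd branch = 1.77·Pd^0.52·e^(0.02·RH+f) = 6.092 μm/a
  Sd branch = 0.102·Sd^0.62·e^(0.033·RH+0.04·T) = 8.859 μm/a
  r_corr = 6.092 + 8.859 = 14.95 μm/a
ISO 9224: D(t) = r_corr · t^b with b = 0.523 (carbon steel, B1)
  D(12) = 14.95 × 12^0.523 = 14.95 × 3.668 = 54.84 μm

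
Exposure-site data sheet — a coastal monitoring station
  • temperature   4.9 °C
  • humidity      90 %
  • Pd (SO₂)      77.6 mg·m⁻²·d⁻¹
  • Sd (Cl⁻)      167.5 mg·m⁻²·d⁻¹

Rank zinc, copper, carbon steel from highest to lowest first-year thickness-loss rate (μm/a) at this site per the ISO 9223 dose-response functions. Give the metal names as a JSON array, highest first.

["carbon steel", "zinc", "copper"]

zinc: temperature factor f = +0.038·(-5.1) = -0.1938
  sulphur-dioxide contribution → 4.528 μm/a
  chloride contribution → 1.01 μm/a
  ⇒ r_corr(zinc) = 5.538 μm/a
copper: f(T) = +0.126·(T−10) [T≤10 °C] = -0.6426
  sulphur-dioxide contribution → 1.749 μm/a
  chloride contribution → 1.326 μm/a
  ⇒ r_corr(copper) = 3.075 μm/a
carbon steel: f(T) = +0.150·(T−10) [T≤10 °C] = -0.7650
  sulphur-dioxide contribution → 47.88 μm/a
  chloride contribution → 57.87 μm/a
  ⇒ r_corr(carbon steel) = 105.8 μm/a
Ordering by μm/a: carbon steel (106) > zinc (5.54) > copper (3.07)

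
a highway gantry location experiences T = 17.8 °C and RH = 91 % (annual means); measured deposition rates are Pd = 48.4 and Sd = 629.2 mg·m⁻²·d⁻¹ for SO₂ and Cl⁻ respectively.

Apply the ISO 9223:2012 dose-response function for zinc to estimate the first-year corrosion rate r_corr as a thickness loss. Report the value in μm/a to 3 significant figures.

r_corr = 9.17 μm/a

zinc: f(T) = -0.071·(T−10) [T>10 °C] = -0.5538
  sulphur-dioxide contribution → 2.688 μm/a
  chloride contribution → 6.48 μm/a
  total first-year rate 9.168 μm/a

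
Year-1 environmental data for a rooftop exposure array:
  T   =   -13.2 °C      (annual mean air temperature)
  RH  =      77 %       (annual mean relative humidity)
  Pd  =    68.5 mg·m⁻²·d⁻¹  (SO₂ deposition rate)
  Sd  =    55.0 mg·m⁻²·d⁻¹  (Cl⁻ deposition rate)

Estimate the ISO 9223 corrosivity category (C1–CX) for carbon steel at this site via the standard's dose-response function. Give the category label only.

carbon steel: f(T) = +0.150·(T−10) [T≤10 °C] = -3.4800
  sulphur-dioxide contribution → 2.291 μm/a
  chloride contribution → 9.159 μm/a
  ⇒ r_corr(carbon steel) = 11.45 μm/a
ISO 9223 Table 2 (carbon steel): 1.3 < 11.5 ≤ 25 μm/a ⇒ C2

C2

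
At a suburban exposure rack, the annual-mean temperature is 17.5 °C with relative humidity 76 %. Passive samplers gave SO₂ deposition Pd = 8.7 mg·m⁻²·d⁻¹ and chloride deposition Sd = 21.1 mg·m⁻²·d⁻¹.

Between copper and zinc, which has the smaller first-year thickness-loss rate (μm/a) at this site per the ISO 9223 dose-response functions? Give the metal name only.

copper

copper: f(T) = -0.080·(T−10) [T>10 °C] = -0.6000
  SO₂ term: 0.0053·8.7^0.26·exp(0.059·76-0.6000) = 0.4522
  Cl⁻ term: 0.01025·21.1^0.27·exp(0.036·76+0.049·17.5) = 0.849
  sum: 0.4522 + 0.849 → r_corr = 1.301 μm/a
zinc: T>10 °C ⇒ hinge -0.071·(17.5−10) = -0.5325
  SO₂ term: 0.0129·8.7^0.44·exp(0.046·76-0.5325) = 0.6472
  Sd branch = 0.0175·Sd^0.57·e^(0.008·RH+0.085·T) = 0.809 μm/a
  r_corr = 0.6472 + 0.809 = 1.456 μm/a
Ordering by μm/a: zinc (1.46) > copper (1.3)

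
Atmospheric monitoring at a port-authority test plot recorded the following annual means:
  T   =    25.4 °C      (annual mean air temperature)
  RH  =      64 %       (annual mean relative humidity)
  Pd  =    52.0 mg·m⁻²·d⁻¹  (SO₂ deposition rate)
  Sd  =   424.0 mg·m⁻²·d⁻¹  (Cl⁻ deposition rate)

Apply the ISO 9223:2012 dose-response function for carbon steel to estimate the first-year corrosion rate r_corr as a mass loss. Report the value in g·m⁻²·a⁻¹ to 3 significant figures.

carbon steel: temperature factor f = -0.054·(15.4) = -0.8316
  Pd branch = 1.77·Pd^0.52·e^(0.02·RH+f) = 21.63 μm/a
  Sd branch = 0.102·Sd^0.62·e^(0.033·RH+0.04·T) = 99.09 μm/a
  sum: 21.63 + 99.09 → r_corr = 120.7 μm/a
Convert to mass loss: 120.7 μm/a × 7.85 g/cm³ = 947.7 g·m⁻²·a⁻¹

r_corr = 948 g·m⁻²·a⁻¹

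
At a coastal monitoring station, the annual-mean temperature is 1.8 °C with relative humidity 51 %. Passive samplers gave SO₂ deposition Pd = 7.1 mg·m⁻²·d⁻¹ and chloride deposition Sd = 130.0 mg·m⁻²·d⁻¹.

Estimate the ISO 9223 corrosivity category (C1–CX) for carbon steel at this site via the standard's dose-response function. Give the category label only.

carbon steel: T≤10 °C ⇒ hinge +0.150·(1.8−10) = -1.2300
  Pd branch = 1.77·Pd^0.52·e^(0.02·RH+f) = 3.976 μm/a
  Sd branch = 0.102·Sd^0.62·e^(0.033·RH+0.04·T) = 12.06 μm/a
  r_corr = 3.976 + 12.06 = 16.04 μm/a
Category bounds: 1.3…25 μm/a bracket r_corr ⇒ C2

C2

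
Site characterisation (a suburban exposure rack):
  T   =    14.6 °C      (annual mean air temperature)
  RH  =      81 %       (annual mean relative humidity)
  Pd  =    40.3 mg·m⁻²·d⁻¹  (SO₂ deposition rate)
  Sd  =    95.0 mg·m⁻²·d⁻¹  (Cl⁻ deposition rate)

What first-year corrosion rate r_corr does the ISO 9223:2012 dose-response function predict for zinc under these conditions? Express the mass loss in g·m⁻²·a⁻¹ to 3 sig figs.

r_corr = 25.1 g·m⁻²·a⁻¹

zinc: temperature factor f = -0.071·(4.6) = -0.3266
  SO₂ term: 0.0129·40.3^0.44·exp(0.046·81-0.3266) = 1.965
  Sd branch = 0.0175·Sd^0.57·e^(0.008·RH+0.085·T) = 1.551 μm/a
  sum: 1.965 + 1.551 → r_corr = 3.516 μm/a
Convert to mass loss: 3.516 μm/a × 7.14 g/cm³ = 25.1 g·m⁻²·a⁻¹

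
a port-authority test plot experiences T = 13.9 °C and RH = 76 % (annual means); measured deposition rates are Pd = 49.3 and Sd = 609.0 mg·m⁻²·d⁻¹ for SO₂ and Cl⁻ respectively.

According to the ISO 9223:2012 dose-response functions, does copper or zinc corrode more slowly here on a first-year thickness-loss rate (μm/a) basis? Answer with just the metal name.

copper: f(T) = -0.080·(T−10) [T>10 °C] = -0.3120
  SO₂ term: 0.0053·49.3^0.26·exp(0.059·76-0.3120) = 0.9469
  Sd branch = 0.01025·Sd^0.27·e^(0.036·RH+0.049·T) = 1.764 μm/a
  r_corr = 0.9469 + 1.764 = 2.711 μm/a
zinc: temperature factor f = -0.071·(3.9) = -0.2769
  SO₂ term: 0.0129·49.3^0.44·exp(0.046·76-0.2769) = 1.793
  Sd branch = 0.0175·Sd^0.57·e^(0.008·RH+0.085·T) = 4.05 μm/a
  sum: 1.793 + 4.05 → r_corr = 5.842 μm/a
Ordering by μm/a: zinc (5.84) > copper (2.71)

copper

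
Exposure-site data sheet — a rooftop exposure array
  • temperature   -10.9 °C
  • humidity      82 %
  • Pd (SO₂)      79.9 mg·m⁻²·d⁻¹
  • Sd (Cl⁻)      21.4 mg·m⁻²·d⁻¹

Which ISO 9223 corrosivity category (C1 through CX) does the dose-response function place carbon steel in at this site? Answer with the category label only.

carbon steel: f(T) = +0.150·(T−10) [T≤10 °C] = -3.1350
  Pd branch = 1.77·Pd^0.52·e^(0.02·RH+f) = 3.873 μm/a
  Cl⁻ term: 0.102·21.4^0.62·exp(0.033·82+0.04·-10.9) = 6.596
  r_corr = 3.873 + 6.596 = 10.47 μm/a
Category bounds: 1.3…25 μm/a bracket r_corr ⇒ C2

C2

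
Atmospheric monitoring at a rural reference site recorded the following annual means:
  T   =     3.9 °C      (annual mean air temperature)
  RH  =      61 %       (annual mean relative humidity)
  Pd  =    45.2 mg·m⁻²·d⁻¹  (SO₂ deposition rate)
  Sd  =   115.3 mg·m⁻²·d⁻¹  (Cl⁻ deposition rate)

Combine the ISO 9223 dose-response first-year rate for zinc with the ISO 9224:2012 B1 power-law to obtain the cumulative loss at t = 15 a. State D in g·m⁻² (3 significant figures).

zinc: T≤10 °C ⇒ hinge +0.038·(3.9−10) = -0.2318
  SO₂ term: 0.0129·45.2^0.44·exp(0.046·61-0.2318) = 0.9053
  Sd branch = 0.0175·Sd^0.57·e^(0.008·RH+0.085·T) = 0.5945 μm/a
  sum: 0.9053 + 0.5945 → r_corr = 1.5 μm/a
Power-law: D(15) = r_corr · 15^0.813
  D(15) = 1.5 × 15^0.813 = 1.5 × 9.04 = 13.56 μm
  Mass loss = 13.56 μm × 7.14 g/cm³ = 96.81 g·m⁻²

D(15) = 96.8 g·m⁻²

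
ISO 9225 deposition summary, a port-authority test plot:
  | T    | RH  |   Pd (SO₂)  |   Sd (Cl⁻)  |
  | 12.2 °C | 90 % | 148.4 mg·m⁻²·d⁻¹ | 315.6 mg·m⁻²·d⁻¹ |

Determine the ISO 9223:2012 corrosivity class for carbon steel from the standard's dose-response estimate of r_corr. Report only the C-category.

carbon steel: temperature factor f = -0.054·(2.2) = -0.1188
  sulphur-dioxide contribution → 128 μm/a
  chloride contribution → 114.8 μm/a
  ⇒ r_corr(carbon steel) = 242.8 μm/a
Category bounds: 200…700 μm/a bracket r_corr ⇒ CX

CX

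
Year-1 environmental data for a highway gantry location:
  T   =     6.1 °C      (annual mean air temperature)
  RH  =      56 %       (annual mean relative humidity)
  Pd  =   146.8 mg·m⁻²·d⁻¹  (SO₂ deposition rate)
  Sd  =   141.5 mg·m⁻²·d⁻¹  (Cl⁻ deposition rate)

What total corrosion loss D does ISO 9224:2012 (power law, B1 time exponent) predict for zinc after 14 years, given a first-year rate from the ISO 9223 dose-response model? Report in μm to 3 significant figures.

zinc: T≤10 °C ⇒ hinge +0.038·(6.1−10) = -0.1482
  SO₂ term: 0.0129·146.8^0.44·exp(0.046·56-0.1482) = 1.313
  Sd branch = 0.0175·Sd^0.57·e^(0.008·RH+0.085·T) = 0.774 μm/a
  r_corr = 1.313 + 0.774 = 2.087 μm/a
Long-term exponent b (ISO 9224 Table 2, B1) = 0.813
  D(14) = 2.087 × 14^0.813 = 2.087 × 8.547 = 17.84 μm

D(14) = 17.8 μm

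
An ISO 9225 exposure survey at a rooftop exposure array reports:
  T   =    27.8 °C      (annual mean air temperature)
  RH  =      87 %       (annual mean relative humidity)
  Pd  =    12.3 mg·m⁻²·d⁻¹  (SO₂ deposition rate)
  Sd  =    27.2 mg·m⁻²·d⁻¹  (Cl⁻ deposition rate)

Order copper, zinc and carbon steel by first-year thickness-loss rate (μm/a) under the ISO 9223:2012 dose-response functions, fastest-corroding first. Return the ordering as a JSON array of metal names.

["carbon steel", "zinc", "copper"]

copper: temperature factor f = -0.080·(17.8) = -1.4240
  sulphur-dioxide contribution → 0.4154 μm/a
  chloride contribution → 2.238 μm/a
  total first-year rate 2.653 μm/a
zinc: T>10 °C ⇒ hinge -0.071·(27.8−10) = -1.2638
  sulphur-dioxide contribution → 0.6016 μm/a
  chloride contribution → 2.45 μm/a
  ⇒ r_corr(zinc) = 3.052 μm/a
carbon steel: T>10 °C ⇒ hinge -0.054·(27.8−10) = -0.9612
  sulphur-dioxide contribution → 14.22 μm/a
  chloride contribution → 42.45 μm/a
  ⇒ r_corr(carbon steel) = 56.67 μm/a
Ordering by μm/a: carbon steel (56.7) > zinc (3.05) > copper (2.65)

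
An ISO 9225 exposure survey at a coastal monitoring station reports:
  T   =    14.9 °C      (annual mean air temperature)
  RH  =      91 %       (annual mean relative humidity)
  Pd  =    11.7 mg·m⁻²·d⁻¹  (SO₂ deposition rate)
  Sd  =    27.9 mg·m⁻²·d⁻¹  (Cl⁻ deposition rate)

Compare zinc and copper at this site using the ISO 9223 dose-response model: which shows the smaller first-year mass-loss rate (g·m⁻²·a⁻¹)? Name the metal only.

zinc: T>10 °C ⇒ hinge -0.071·(14.9−10) = -0.3479
  SO₂ term: 0.0129·11.7^0.44·exp(0.046·91-0.3479) = 1.768
  Sd branch = 0.0175·Sd^0.57·e^(0.008·RH+0.085·T) = 0.8575 μm/a
  sum: 1.768 + 0.8575 → r_corr = 2.625 μm/a
  mass loss = 2.625 μm/a × 7.14 g/cm³ = 18.75 g·m⁻²·a⁻¹
copper: f(T) = -0.080·(T−10) [T>10 °C] = -0.3920
  Pd branch = 0.0053·Pd^0.26·e^(0.059·RH+f) = 1.457 μm/a
  Cl⁻ term: 0.01025·27.9^0.27·exp(0.036·91+0.049·14.9) = 1.383
  r_corr = 1.457 + 1.383 = 2.84 μm/a
  mass loss = 2.84 μm/a × 8.96 g/cm³ = 25.45 g·m⁻²·a⁻¹
Ordering by g·m⁻²·a⁻¹: copper (25.4) > zinc (18.7)

zinc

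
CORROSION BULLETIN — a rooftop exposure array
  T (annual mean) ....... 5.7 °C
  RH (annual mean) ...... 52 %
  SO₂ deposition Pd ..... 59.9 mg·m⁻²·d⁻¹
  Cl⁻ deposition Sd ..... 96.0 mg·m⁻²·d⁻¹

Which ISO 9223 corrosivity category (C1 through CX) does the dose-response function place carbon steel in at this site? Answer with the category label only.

carbon steel: f(T) = +0.150·(T−10) [T≤10 °C] = -0.6450
  sulphur-dioxide contribution → 22.07 μm/a
  chloride contribution → 12.07 μm/a
  total first-year rate 34.14 μm/a
Category bounds: 25…50 μm/a bracket r_corr ⇒ C3

C3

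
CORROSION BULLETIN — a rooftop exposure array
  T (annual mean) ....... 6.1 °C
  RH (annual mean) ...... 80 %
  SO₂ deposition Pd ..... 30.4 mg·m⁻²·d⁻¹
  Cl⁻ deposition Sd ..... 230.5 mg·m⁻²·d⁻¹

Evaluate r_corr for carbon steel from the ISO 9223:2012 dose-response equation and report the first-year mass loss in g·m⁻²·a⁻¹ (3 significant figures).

r_corr = 644 g·m⁻²·a⁻¹

carbon steel: temperature factor f = +0.150·(-3.9) = -0.5850
  Pd branch = 1.77·Pd^0.52·e^(0.02·RH+f) = 28.83 μm/a
  Sd branch = 0.102·Sd^0.62·e^(0.033·RH+0.04·T) = 53.21 μm/a
  sum: 28.83 + 53.21 → r_corr = 82.04 μm/a
Convert to mass loss: 82.04 μm/a × 7.85 g/cm³ = 644 g·m⁻²·a⁻¹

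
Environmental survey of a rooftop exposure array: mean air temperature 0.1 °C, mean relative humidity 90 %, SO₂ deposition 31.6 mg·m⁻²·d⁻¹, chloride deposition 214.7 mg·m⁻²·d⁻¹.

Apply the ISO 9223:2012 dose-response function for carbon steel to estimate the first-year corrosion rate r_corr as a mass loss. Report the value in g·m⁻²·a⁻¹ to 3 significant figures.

carbon steel: T≤10 °C ⇒ hinge +0.150·(0.1−10) = -1.4850
  Pd branch = 1.77·Pd^0.52·e^(0.02·RH+f) = 14.61 μm/a
  Sd branch = 0.102·Sd^0.62·e^(0.033·RH+0.04·T) = 55.71 μm/a
  r_corr = 14.61 + 55.71 = 70.32 μm/a
Convert to mass loss: 70.32 μm/a × 7.85 g/cm³ = 552 g·m⁻²·a⁻¹

r_corr = 552 g·m⁻²·a⁻¹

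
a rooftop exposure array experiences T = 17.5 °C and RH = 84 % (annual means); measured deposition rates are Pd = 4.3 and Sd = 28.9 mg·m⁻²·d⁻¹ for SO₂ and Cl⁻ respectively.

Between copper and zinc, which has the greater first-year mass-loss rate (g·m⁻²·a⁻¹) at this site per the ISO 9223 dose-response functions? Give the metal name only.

copper: f(T) = -0.080·(T−10) [T>10 °C] = -0.6000
  SO₂ term: 0.0053·4.3^0.26·exp(0.059·84-0.6000) = 0.6036
  Cl⁻ term: 0.01025·28.9^0.27·exp(0.036·84+0.049·17.5) = 1.233
  sum: 0.6036 + 1.233 → r_corr = 1.836 μm/a
  mass loss = 1.836 μm/a × 8.96 g/cm³ = 16.45 g·m⁻²·a⁻¹
zinc: T>10 °C ⇒ hinge -0.071·(17.5−10) = -0.5325
  SO₂ term: 0.0129·4.3^0.44·exp(0.046·84-0.5325) = 0.6858
  Cl⁻ term: 0.0175·28.9^0.57·exp(0.008·84+0.085·17.5) = 1.032
  r_corr = 0.6858 + 1.032 = 1.718 μm/a
  mass loss = 1.718 μm/a × 7.14 g/cm³ = 12.26 g·m⁻²·a⁻¹
Ordering by g·m⁻²·a⁻¹: copper (16.5) > zinc (12.3)

copper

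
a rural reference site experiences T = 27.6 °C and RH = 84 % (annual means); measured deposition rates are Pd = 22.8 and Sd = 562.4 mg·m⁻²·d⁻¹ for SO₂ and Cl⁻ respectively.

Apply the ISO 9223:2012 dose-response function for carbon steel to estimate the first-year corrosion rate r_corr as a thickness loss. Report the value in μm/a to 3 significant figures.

carbon steel: T>10 °C ⇒ hinge -0.054·(27.6−10) = -0.9504
  Pd branch = 1.77·Pd^0.52·e^(0.02·RH+f) = 18.66 μm/a
  Cl⁻ term: 0.102·562.4^0.62·exp(0.033·84+0.04·27.6) = 249.4
  r_corr = 18.66 + 249.4 = 268.1 μm/a

r_corr = 268 μm/a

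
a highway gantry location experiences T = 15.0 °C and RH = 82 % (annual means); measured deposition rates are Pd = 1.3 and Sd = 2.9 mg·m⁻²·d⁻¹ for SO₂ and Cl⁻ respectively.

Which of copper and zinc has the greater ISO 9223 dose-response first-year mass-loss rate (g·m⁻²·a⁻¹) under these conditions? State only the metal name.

copper: f(T) = -0.080·(T−10) [T>10 °C] = -0.4000
  Pd branch = 0.0053·Pd^0.26·e^(0.059·RH+f) = 0.4801 μm/a
  Cl⁻ term: 0.01025·2.9^0.27·exp(0.036·82+0.049·15.0) = 0.5455
  r_corr = 0.4801 + 0.5455 = 1.026 μm/a
  mass loss = 1.026 μm/a × 8.96 g/cm³ = 9.189 g·m⁻²·a⁻¹
zinc: T>10 °C ⇒ hinge -0.071·(15.0−10) = -0.3550
  SO₂ term: 0.0129·1.3^0.44·exp(0.046·82-0.3550) = 0.4413
  Sd branch = 0.0175·Sd^0.57·e^(0.008·RH+0.085·T) = 0.2214 μm/a
  sum: 0.4413 + 0.2214 → r_corr = 0.6627 μm/a
  mass loss = 0.6627 μm/a × 7.14 g/cm³ = 4.732 g·m⁻²·a⁻¹
Ordering by g·m⁻²·a⁻¹: copper (9.19) > zinc (4.73)

copper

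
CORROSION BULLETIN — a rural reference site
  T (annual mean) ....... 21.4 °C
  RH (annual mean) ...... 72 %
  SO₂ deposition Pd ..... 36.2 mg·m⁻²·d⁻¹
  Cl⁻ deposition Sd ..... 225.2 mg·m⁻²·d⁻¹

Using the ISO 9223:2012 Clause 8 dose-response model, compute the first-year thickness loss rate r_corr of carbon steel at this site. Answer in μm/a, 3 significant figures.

carbon steel: T>10 °C ⇒ hinge -0.054·(21.4−10) = -0.6156
  Pd branch = 1.77·Pd^0.52·e^(0.02·RH+f) = 26.09 μm/a
  Sd branch = 0.102·Sd^0.62·e^(0.033·RH+0.04·T) = 74.27 μm/a
  r_corr = 26.09 + 74.27 = 100.4 μm/a

r_corr = 100 μm/a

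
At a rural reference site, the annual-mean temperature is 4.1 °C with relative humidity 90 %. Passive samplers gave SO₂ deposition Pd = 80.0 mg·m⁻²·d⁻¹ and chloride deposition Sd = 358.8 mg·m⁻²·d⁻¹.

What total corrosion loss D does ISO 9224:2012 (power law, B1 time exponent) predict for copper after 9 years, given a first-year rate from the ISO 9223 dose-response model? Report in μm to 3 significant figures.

D(9) = 13.7 μm

copper: temperature factor f = +0.126·(-5.9) = -0.7434
  SO₂ term: 0.0053·80.0^0.26·exp(0.059·90-0.7434) = 1.593
  Sd branch = 0.01025·Sd^0.27·e^(0.036·RH+0.049·T) = 1.566 μm/a
  r_corr = 1.593 + 1.566 = 3.16 μm/a
ISO 9224: D(t) = r_corr · t^b with b = 0.667 (copper, B1)
  D(9) = 3.16 × 9^0.667 = 3.16 × 4.33 = 13.68 μm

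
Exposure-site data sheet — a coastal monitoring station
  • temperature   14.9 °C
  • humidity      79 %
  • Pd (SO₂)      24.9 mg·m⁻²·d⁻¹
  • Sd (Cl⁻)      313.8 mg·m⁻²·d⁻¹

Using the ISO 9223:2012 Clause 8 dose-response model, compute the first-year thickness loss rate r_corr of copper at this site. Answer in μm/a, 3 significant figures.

copper: temperature factor f = -0.080·(4.9) = -0.3920
  sulphur-dioxide contribution → 0.8736 μm/a
  chloride contribution → 1.726 μm/a
  ⇒ r_corr(copper) = 2.6 μm/a

r_corr = 2.60 μm/a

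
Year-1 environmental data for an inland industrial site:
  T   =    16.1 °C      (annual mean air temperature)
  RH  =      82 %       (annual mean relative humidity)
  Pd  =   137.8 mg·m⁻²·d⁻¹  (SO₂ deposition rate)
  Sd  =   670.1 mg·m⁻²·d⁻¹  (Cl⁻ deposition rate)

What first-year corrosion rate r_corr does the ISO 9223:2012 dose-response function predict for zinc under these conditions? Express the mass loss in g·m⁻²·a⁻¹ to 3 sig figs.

zinc: temperature factor f = -0.071·(6.1) = -0.4331
  Pd branch = 0.0129·Pd^0.44·e^(0.046·RH+f) = 3.176 μm/a
  Cl⁻ term: 0.0175·670.1^0.57·exp(0.008·82+0.085·16.1) = 5.41
  sum: 3.176 + 5.41 → r_corr = 8.586 μm/a
Convert to mass loss: 8.586 μm/a × 7.14 g/cm³ = 61.3 g·m⁻²·a⁻¹

r_corr = 61.3 g·m⁻²·a⁻¹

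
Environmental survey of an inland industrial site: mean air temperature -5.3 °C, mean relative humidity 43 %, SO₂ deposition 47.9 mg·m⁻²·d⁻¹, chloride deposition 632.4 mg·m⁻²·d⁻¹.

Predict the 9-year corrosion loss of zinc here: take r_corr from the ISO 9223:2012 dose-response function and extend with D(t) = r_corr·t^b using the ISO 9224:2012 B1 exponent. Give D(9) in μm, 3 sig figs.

zinc: temperature factor f = +0.038·(-15.3) = -0.5814
  sulphur-dioxide contribution → 0.2861 μm/a
  chloride contribution → 0.6214 μm/a
  total first-year rate 0.9074 μm/a
Long-term exponent b (ISO 9224 Table 2, B1) = 0.813
  D(9) = 0.9074 × 9^0.813 = 0.9074 × 5.968 = 5.415 μm

D(9) = 5.42 μm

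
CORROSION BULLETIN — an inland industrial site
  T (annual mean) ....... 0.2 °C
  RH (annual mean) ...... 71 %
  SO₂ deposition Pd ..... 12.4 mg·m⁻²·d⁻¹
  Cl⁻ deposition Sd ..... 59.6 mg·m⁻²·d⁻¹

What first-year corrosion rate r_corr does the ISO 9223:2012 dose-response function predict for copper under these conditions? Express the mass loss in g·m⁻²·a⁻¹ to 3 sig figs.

r_corr = 5.36 g·m⁻²·a⁻¹

copper: f(T) = +0.126·(T−10) [T≤10 °C] = -1.2348
  Pd branch = 0.0053·Pd^0.26·e^(0.059·RH+f) = 0.1957 μm/a
  Cl⁻ term: 0.01025·59.6^0.27·exp(0.036·71+0.049·0.2) = 0.4021
  sum: 0.1957 + 0.4021 → r_corr = 0.5978 μm/a
Convert to mass loss: 0.5978 μm/a × 8.96 g/cm³ = 5.356 g·m⁻²·a⁻¹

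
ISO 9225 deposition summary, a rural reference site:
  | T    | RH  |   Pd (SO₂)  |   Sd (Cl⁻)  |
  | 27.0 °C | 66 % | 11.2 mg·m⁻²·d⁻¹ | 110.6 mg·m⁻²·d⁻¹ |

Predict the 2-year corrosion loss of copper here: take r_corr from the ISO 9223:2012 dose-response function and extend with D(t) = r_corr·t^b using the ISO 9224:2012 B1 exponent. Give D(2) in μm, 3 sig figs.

copper: T>10 °C ⇒ hinge -0.080·(27.0−10) = -1.3600
  sulphur-dioxide contribution → 0.1252 μm/a
  chloride contribution → 1.476 μm/a
  ⇒ r_corr(copper) = 1.601 μm/a
Long-term exponent b (ISO 9224 Table 2, B1) = 0.667
  D(2) = 1.601 × 2^0.667 = 1.601 × 1.588 = 2.542 μm

D(2) = 2.54 μm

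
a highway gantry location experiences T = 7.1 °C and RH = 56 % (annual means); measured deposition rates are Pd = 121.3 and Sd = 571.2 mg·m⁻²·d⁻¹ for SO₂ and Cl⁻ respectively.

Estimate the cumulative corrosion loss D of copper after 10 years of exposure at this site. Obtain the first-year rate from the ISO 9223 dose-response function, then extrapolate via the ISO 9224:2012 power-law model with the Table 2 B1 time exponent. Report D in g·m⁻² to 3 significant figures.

copper: temperature factor f = +0.126·(-2.9) = -0.3654
  Pd branch = 0.0053·Pd^0.26·e^(0.059·RH+f) = 0.3486 μm/a
  Sd branch = 0.01025·Sd^0.27·e^(0.036·RH+0.049·T) = 0.6049 μm/a
  r_corr = 0.3486 + 0.6049 = 0.9535 μm/a
Long-term exponent b (ISO 9224 Table 2, B1) = 0.667
  D(10) = 0.9535 × 10^0.667 = 0.9535 × 4.645 = 4.429 μm
  Mass loss = 4.429 μm × 8.96 g/cm³ = 39.68 g·m⁻²

D(10) = 39.7 g·m⁻²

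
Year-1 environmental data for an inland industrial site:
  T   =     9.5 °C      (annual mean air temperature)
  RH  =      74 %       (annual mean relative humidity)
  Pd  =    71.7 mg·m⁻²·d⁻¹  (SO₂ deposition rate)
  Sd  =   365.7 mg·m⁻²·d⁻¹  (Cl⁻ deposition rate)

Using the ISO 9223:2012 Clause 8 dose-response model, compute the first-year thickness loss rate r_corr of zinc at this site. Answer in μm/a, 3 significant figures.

r_corr = 4.55 μm/a

zinc: f(T) = +0.038·(T−10) [T≤10 °C] = -0.0190
  sulphur-dioxide contribution → 2.495 μm/a
  chloride contribution → 2.05 μm/a
  ⇒ r_corr(zinc) = 4.545 μm/a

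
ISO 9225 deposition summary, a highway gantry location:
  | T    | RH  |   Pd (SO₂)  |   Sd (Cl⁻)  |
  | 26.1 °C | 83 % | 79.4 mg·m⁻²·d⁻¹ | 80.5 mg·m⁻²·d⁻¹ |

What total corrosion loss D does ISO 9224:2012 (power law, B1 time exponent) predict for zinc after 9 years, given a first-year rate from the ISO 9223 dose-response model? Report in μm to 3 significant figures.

D(9) = 30.4 μm

zinc: f(T) = -0.071·(T−10) [T>10 °C] = -1.1431
  Pd branch = 0.0129·Pd^0.44·e^(0.046·RH+f) = 1.283 μm/a
  Sd branch = 0.0175·Sd^0.57·e^(0.008·RH+0.085·T) = 3.812 μm/a
  sum: 1.283 + 3.812 → r_corr = 5.095 μm/a
ISO 9224: D(t) = r_corr · t^b with b = 0.813 (zinc, B1)
  D(9) = 5.095 × 9^0.813 = 5.095 × 5.968 = 30.41 μm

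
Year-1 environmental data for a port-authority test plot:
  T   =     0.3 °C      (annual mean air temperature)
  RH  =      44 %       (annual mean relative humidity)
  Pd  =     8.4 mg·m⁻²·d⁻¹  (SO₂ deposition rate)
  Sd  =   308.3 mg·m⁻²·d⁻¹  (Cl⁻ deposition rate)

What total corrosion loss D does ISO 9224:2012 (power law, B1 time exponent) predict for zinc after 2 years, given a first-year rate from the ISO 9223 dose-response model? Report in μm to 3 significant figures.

zinc: T≤10 °C ⇒ hinge +0.038·(0.3−10) = -0.3686
  sulphur-dioxide contribution → 0.1723 μm/a
  chloride contribution → 0.6694 μm/a
  ⇒ r_corr(zinc) = 0.8417 μm/a
Power-law: D(2) = r_corr · 2^0.813
  D(2) = 0.8417 × 2^0.813 = 0.8417 × 1.757 = 1.479 μm

D(2) = 1.48 μm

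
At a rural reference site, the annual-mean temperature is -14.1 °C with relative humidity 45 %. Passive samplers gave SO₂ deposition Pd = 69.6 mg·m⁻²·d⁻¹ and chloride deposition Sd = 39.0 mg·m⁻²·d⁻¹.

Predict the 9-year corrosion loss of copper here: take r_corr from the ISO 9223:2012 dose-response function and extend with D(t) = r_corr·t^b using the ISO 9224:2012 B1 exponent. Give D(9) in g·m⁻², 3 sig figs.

D(9) = 3.13 g·m⁻²

copper: f(T) = +0.126·(T−10) [T≤10 °C] = -3.0366
  SO₂ term: 0.0053·69.6^0.26·exp(0.059·45-3.0366) = 0.01091
  Cl⁻ term: 0.01025·39.0^0.27·exp(0.036·45+0.049·-14.1) = 0.06979
  r_corr = 0.01091 + 0.06979 = 0.0807 μm/a
Long-term exponent b (ISO 9224 Table 2, B1) = 0.667
  D(9) = 0.0807 × 9^0.667 = 0.0807 × 4.33 = 0.3494 μm
  Mass loss = 0.3494 μm × 8.96 g/cm³ = 3.131 g·m⁻²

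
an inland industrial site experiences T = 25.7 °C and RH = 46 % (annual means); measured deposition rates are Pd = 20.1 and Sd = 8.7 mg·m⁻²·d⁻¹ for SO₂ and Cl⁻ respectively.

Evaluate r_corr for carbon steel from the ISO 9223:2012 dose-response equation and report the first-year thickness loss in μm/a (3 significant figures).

carbon steel: T>10 °C ⇒ hinge -0.054·(25.7−10) = -0.8478
  SO₂ term: 1.77·20.1^0.52·exp(0.02·46-0.8478) = 9.057
  Cl⁻ term: 0.102·8.7^0.62·exp(0.033·46+0.04·25.7) = 4.975
  sum: 9.057 + 4.975 → r_corr = 14.03 μm/a

r_corr = 14.0 μm/a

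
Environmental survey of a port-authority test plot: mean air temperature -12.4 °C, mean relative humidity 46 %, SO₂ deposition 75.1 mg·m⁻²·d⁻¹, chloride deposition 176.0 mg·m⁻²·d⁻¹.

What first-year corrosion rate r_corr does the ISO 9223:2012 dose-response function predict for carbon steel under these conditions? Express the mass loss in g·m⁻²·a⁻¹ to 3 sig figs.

r_corr = 66.3 g·m⁻²·a⁻¹

carbon steel: f(T) = +0.150·(T−10) [T≤10 °C] = -3.3600
  sulphur-dioxide contribution → 1.458 μm/a
  chloride contribution → 6.993 μm/a
  total first-year rate 8.451 μm/a
Convert to mass loss: 8.451 μm/a × 7.85 g/cm³ = 66.34 g·m⁻²·a⁻¹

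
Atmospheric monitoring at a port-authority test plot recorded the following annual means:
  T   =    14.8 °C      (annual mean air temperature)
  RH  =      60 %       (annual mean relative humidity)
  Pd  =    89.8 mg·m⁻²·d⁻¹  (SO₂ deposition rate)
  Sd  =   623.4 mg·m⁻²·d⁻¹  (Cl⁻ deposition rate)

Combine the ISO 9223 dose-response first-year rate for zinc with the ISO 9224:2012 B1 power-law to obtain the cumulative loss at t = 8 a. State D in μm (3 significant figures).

D(8) = 26.8 μm

zinc: T>10 °C ⇒ hinge -0.071·(14.8−10) = -0.3408
  Pd branch = 0.0129·Pd^0.44·e^(0.046·RH+f) = 1.049 μm/a
  Cl⁻ term: 0.0175·623.4^0.57·exp(0.008·60+0.085·14.8) = 3.898
  r_corr = 1.049 + 3.898 = 4.947 μm/a
ISO 9224: D(t) = r_corr · t^b with b = 0.813 (zinc, B1)
  D(8) = 4.947 × 8^0.813 = 4.947 × 5.423 = 26.83 μm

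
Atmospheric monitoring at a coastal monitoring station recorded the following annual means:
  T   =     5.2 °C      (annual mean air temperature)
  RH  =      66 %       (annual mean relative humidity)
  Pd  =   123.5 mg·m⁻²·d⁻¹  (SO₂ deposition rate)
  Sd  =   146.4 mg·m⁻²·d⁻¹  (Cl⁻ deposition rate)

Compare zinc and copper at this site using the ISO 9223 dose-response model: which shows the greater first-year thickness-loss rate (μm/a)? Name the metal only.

zinc

zinc: T≤10 °C ⇒ hinge +0.038·(5.2−10) = -0.1824
  Pd branch = 0.0129·Pd^0.44·e^(0.046·RH+f) = 1.863 μm/a
  Cl⁻ term: 0.0175·146.4^0.57·exp(0.008·66+0.085·5.2) = 0.7919
  sum: 1.863 + 0.7919 → r_corr = 2.655 μm/a
copper: temperature factor f = +0.126·(-4.8) = -0.6048
  SO₂ term: 0.0053·123.5^0.26·exp(0.059·66-0.6048) = 0.4973
  Sd branch = 0.01025·Sd^0.27·e^(0.036·RH+0.049·T) = 0.547 μm/a
  sum: 0.4973 + 0.547 → r_corr = 1.044 μm/a
Ordering by μm/a: zinc (2.65) > copper (1.04)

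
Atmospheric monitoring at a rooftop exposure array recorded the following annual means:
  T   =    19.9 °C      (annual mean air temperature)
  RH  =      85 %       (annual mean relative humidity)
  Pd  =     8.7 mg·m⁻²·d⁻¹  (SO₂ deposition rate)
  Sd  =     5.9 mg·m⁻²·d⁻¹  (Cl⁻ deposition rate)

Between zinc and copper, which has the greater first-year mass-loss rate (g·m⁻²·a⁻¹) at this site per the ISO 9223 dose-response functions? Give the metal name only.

copper

zinc: T>10 °C ⇒ hinge -0.071·(19.9−10) = -0.7029
  sulphur-dioxide contribution → 0.8257 μm/a
  chloride contribution → 0.5156 μm/a
  total first-year rate 1.341 μm/a
  mass loss = 1.341 μm/a × 7.14 g/cm³ = 9.577 g·m⁻²·a⁻¹
copper: f(T) = -0.080·(T−10) [T>10 °C] = -0.7920
  sulphur-dioxide contribution → 0.6347 μm/a
  chloride contribution → 0.936 μm/a
  total first-year rate 1.571 μm/a
  mass loss = 1.571 μm/a × 8.96 g/cm³ = 14.07 g·m⁻²·a⁻¹
Ordering by g·m⁻²·a⁻¹: copper (14.1) > zinc (9.58)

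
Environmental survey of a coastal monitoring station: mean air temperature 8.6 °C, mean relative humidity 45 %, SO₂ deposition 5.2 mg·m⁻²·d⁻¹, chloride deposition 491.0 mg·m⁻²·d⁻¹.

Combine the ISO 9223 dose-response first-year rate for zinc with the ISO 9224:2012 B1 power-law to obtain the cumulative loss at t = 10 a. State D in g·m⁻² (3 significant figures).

zinc: T≤10 °C ⇒ hinge +0.038·(8.6−10) = -0.0532
  Pd branch = 0.0129·Pd^0.44·e^(0.046·RH+f) = 0.2002 μm/a
  Cl⁻ term: 0.0175·491.0^0.57·exp(0.008·45+0.085·8.6) = 1.781
  sum: 0.2002 + 1.781 → r_corr = 1.982 μm/a
ISO 9224: D(t) = r_corr · t^b with b = 0.813 (zinc, B1)
  D(10) = 1.982 × 10^0.813 = 1.982 × 6.501 = 12.88 μm
  Mass loss = 12.88 μm × 7.14 g/cm³ = 91.99 g·m⁻²

D(10) = 92.0 g·m⁻²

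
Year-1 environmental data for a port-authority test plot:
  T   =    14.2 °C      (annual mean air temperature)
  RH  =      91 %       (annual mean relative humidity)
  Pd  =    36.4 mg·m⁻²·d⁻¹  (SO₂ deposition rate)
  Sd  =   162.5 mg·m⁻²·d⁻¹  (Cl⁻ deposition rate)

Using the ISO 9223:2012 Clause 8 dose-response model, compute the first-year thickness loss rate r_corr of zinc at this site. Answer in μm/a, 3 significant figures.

zinc: temperature factor f = -0.071·(4.2) = -0.2982
  SO₂ term: 0.0129·36.4^0.44·exp(0.046·91-0.2982) = 3.061
  Sd branch = 0.0175·Sd^0.57·e^(0.008·RH+0.085·T) = 2.206 μm/a
  r_corr = 3.061 + 2.206 = 5.267 μm/a

r_corr = 5.27 μm/a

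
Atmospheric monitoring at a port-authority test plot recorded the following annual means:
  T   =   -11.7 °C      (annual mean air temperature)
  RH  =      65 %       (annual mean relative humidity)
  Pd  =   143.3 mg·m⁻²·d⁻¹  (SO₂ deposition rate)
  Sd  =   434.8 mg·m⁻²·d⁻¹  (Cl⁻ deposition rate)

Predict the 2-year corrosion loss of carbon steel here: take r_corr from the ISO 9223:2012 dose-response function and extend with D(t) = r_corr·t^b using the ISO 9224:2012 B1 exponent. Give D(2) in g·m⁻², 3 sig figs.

D(2) = 303 g·m⁻²

carbon steel: T≤10 °C ⇒ hinge +0.150·(-11.7−10) = -3.2550
  sulphur-dioxide contribution → 3.313 μm/a
  chloride contribution → 23.59 μm/a
  total first-year rate 26.9 μm/a
Long-term exponent b (ISO 9224 Table 2, B1) = 0.523
  D(2) = 26.9 × 2^0.523 = 26.9 × 1.437 = 38.65 μm
  Mass loss = 38.65 μm × 7.85 g/cm³ = 303.4 g·m⁻²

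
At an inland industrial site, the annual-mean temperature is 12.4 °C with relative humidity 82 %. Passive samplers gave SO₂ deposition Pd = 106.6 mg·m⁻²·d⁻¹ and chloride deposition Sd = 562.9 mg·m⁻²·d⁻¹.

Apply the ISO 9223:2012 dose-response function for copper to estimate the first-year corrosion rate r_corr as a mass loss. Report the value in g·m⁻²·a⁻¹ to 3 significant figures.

copper: temperature factor f = -0.080·(2.4) = -0.1920
  SO₂ term: 0.0053·106.6^0.26·exp(0.059·82-0.1920) = 1.859
  Sd branch = 0.01025·Sd^0.27·e^(0.036·RH+0.049·T) = 1.992 μm/a
  sum: 1.859 + 1.992 → r_corr = 3.851 μm/a
Convert to mass loss: 3.851 μm/a × 8.96 g/cm³ = 34.5 g·m⁻²·a⁻¹

r_corr = 34.5 g·m⁻²·a⁻¹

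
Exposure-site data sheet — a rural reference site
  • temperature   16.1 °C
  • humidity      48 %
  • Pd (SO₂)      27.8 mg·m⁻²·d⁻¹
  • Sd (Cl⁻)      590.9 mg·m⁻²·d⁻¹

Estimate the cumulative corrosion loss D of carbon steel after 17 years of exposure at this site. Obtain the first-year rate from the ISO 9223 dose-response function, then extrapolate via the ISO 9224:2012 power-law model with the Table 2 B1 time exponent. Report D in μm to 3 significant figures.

D(17) = 300 μm

carbon steel: T>10 °C ⇒ hinge -0.054·(16.1−10) = -0.3294
  sulphur-dioxide contribution → 18.74 μm/a
  chloride contribution → 49.49 μm/a
  ⇒ r_corr(carbon steel) = 68.23 μm/a
Power-law: D(17) = r_corr · 17^0.523
  D(17) = 68.23 × 17^0.523 = 68.23 × 4.401 = 300.3 μm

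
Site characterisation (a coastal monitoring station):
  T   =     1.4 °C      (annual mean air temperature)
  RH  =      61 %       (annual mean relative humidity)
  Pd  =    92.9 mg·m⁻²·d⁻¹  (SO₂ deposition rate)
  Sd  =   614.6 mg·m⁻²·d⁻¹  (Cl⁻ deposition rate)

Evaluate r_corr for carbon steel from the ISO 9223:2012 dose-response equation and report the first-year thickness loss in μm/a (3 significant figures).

carbon steel: f(T) = +0.150·(T−10) [T≤10 °C] = -1.2900
  Pd branch = 1.77·Pd^0.52·e^(0.02·RH+f) = 17.42 μm/a
  Sd branch = 0.102·Sd^0.62·e^(0.033·RH+0.04·T) = 43.26 μm/a
  sum: 17.42 + 43.26 → r_corr = 60.68 μm/a

r_corr = 60.7 μm/a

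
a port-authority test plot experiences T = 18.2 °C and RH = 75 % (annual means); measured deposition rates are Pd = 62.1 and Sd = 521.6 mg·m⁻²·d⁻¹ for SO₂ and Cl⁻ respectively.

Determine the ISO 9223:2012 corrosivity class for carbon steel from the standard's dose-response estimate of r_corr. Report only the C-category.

carbon steel: T>10 °C ⇒ hinge -0.054·(18.2−10) = -0.4428
  sulphur-dioxide contribution → 43.6 μm/a
  chloride contribution → 121.4 μm/a
  total first-year rate 165.1 μm/a
Category bounds: 80…200 μm/a bracket r_corr ⇒ C5

C5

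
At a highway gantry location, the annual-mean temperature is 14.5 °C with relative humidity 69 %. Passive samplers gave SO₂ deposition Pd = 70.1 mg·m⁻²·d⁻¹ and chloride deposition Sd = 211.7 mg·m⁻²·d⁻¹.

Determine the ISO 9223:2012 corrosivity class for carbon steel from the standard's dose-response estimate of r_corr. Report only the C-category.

C5

carbon steel: temperature factor f = -0.054·(4.5) = -0.2430
  Pd branch = 1.77·Pd^0.52·e^(0.02·RH+f) = 50.3 μm/a
  Sd branch = 0.102·Sd^0.62·e^(0.033·RH+0.04·T) = 49.13 μm/a
  r_corr = 50.3 + 49.13 = 99.42 μm/a
99.4 μm/a falls in (80, 200] for carbon steel → category C5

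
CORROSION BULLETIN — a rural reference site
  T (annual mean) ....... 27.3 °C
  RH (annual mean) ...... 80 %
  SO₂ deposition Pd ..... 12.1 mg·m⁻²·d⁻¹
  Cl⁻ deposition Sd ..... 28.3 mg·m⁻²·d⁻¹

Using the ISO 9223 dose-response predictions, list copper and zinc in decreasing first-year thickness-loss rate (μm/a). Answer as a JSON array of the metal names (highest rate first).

["zinc", "copper"]

copper: f(T) = -0.080·(T−10) [T>10 °C] = -1.3840
  sulphur-dioxide contribution → 0.2848 μm/a
  chloride contribution → 1.716 μm/a
  ⇒ r_corr(copper) = 2 μm/a
zinc: f(T) = -0.071·(T−10) [T>10 °C] = -1.2283
  sulphur-dioxide contribution → 0.4485 μm/a
  chloride contribution → 2.271 μm/a
  ⇒ r_corr(zinc) = 2.72 μm/a
Ordering by μm/a: zinc (2.72) > copper (2)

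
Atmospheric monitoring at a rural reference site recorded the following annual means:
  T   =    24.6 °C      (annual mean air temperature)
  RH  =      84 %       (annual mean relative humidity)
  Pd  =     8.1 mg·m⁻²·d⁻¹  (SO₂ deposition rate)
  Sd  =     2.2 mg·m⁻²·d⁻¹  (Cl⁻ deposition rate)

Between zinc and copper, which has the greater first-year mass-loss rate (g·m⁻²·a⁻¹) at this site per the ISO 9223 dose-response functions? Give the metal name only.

zinc: T>10 °C ⇒ hinge -0.071·(24.6−10) = -1.0366
  SO₂ term: 0.0129·8.1^0.44·exp(0.046·84-1.0366) = 0.5473
  Sd branch = 0.0175·Sd^0.57·e^(0.008·RH+0.085·T) = 0.4347 μm/a
  sum: 0.5473 + 0.4347 → r_corr = 0.982 μm/a
  mass loss = 0.982 μm/a × 7.14 g/cm³ = 7.012 g·m⁻²·a⁻¹
copper: temperature factor f = -0.080·(14.6) = -1.1680
  Pd branch = 0.0053·Pd^0.26·e^(0.059·RH+f) = 0.4033 μm/a
  Cl⁻ term: 0.01025·2.2^0.27·exp(0.036·84+0.049·24.6) = 0.8709
  r_corr = 0.4033 + 0.8709 = 1.274 μm/a
  mass loss = 1.274 μm/a × 8.96 g/cm³ = 11.42 g·m⁻²·a⁻¹
Ordering by g·m⁻²·a⁻¹: copper (11.4) > zinc (7.01)

copper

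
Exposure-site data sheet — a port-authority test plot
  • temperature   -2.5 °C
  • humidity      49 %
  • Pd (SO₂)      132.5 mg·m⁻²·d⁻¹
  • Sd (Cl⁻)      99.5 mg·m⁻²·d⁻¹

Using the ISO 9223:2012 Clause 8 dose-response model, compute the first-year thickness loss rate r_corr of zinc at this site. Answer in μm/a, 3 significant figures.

zinc: temperature factor f = +0.038·(-12.5) = -0.4750
  sulphur-dioxide contribution → 0.6561 μm/a
  chloride contribution → 0.2882 μm/a
  ⇒ r_corr(zinc) = 0.9443 μm/a

r_corr = 0.944 μm/a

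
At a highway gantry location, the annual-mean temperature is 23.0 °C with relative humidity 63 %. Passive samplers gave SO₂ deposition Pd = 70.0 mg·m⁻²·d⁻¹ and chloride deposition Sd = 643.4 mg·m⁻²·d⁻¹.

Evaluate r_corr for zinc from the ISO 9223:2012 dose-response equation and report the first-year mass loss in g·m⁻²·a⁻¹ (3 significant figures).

zinc: temperature factor f = -0.071·(13.0) = -0.9230
  sulphur-dioxide contribution → 0.6028 μm/a
  chloride contribution → 8.162 μm/a
  ⇒ r_corr(zinc) = 8.765 μm/a
Convert to mass loss: 8.765 μm/a × 7.14 g/cm³ = 62.58 g·m⁻²·a⁻¹

r_corr = 62.6 g·m⁻²·a⁻¹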